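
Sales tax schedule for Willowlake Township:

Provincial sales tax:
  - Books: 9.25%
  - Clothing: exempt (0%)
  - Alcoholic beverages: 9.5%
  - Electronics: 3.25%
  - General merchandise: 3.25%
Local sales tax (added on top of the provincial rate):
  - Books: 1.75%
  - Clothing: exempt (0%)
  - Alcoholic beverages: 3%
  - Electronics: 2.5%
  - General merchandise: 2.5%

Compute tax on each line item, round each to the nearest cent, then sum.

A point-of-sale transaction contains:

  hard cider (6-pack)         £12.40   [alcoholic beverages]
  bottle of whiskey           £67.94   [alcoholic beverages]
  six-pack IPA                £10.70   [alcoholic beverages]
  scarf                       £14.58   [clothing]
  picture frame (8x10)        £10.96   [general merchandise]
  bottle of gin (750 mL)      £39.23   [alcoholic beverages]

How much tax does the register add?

£16.91

Hard cider (6-pack) £12.40: alcoholic beverages → 9.5% + 3% local = 12.5% → £1.55
Bottle of whiskey £67.94: alcoholic beverages → 9.5% + 3% local = 12.5% → £8.49
Six-pack IPA £10.70: alcoholic beverages → 9.5% + 3% local = 12.5% → £1.34
Scarf £14.58: clothing → 0% + 0% local = 0% → £0.00
Picture frame (8x10) £10.96: general merchandise → 3.25% + 2.5% local = 5.75% → £0.63
Bottle of gin (750 mL) £39.23: alcoholic beverages → 9.5% + 3% local = 12.5% → £4.90
Total tax = £1.55 + £8.49 + £1.34 + £0.63 + £4.90 = £16.91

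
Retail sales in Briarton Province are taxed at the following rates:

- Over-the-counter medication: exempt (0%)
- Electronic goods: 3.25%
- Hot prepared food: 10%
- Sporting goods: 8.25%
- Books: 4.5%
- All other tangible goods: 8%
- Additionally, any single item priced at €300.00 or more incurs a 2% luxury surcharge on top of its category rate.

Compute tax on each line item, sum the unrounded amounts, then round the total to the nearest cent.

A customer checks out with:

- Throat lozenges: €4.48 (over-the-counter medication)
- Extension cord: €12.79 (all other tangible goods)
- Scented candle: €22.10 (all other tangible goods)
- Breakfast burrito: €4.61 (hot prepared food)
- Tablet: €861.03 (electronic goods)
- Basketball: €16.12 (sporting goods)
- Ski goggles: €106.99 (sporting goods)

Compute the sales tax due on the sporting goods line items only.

€10.16

Basketball €16.12: sporting goods → 8.25% → €1.3299
Ski goggles €106.99: sporting goods → 8.25% → €8.826675
Tax on sporting goods: unrounded sum = €10.156575 → €10.16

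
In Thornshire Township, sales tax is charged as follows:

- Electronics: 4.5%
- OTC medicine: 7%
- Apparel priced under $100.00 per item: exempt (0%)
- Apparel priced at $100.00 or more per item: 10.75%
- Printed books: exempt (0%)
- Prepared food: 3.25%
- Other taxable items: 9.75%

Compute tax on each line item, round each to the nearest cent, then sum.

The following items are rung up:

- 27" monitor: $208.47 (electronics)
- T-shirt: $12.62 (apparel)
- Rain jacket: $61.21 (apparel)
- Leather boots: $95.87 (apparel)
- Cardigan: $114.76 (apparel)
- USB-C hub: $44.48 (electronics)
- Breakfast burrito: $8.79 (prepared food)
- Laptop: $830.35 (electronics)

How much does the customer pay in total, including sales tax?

27" monitor $208.47: electronics → 4.5% → $9.38
T-shirt $12.62: apparel, under $100.00 → 0% → $0.00
Rain jacket $61.21: apparel, under $100.00 → 0% → $0.00
Leather boots $95.87: apparel, under $100.00 → 0% → $0.00
Cardigan $114.76: apparel, $100.00 or more → 10.75% → $12.34
USB-C hub $44.48: electronics → 4.5% → $2.00
Breakfast burrito $8.79: prepared food → 3.25% → $0.29
Laptop $830.35: electronics → 4.5% → $37.37
Subtotal = $1376.55; tax = $61.38; total due = $1437.93

$1437.93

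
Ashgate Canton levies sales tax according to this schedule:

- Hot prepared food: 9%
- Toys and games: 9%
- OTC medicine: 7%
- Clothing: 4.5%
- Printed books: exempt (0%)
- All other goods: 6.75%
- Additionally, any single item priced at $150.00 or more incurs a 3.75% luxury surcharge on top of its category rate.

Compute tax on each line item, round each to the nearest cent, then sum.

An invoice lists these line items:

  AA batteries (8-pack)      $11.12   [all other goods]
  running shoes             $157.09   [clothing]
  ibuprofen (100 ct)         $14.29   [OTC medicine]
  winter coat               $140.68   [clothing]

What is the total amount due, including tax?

AA batteries (8-pack) $11.12: all other goods → 6.75% → $0.75
Running shoes $157.09: clothing → 4.5% + 3.75% surcharge = 8.25% → $12.96
Ibuprofen (100 ct) $14.29: OTC medicine → 7% → $1.00
Winter coat $140.68: clothing → 4.5% → $6.33
Subtotal = $323.18; tax = $21.04; total due = $344.22

$344.22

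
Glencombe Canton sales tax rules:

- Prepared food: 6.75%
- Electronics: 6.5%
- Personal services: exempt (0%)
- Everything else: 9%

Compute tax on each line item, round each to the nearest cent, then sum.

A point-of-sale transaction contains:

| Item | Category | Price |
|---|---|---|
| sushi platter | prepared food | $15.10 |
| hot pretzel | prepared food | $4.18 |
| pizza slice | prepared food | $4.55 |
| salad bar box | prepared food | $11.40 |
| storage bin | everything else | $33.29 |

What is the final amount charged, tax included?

$73.90

Sushi platter $15.10: prepared food → 6.75% → $1.02
Hot pretzel $4.18: prepared food → 6.75% → $0.28
Pizza slice $4.55: prepared food → 6.75% → $0.31
Salad bar box $11.40: prepared food → 6.75% → $0.77
Storage bin $33.29: everything else → 9% → $3.00
Subtotal = $68.52; tax = $5.38; total due = $73.90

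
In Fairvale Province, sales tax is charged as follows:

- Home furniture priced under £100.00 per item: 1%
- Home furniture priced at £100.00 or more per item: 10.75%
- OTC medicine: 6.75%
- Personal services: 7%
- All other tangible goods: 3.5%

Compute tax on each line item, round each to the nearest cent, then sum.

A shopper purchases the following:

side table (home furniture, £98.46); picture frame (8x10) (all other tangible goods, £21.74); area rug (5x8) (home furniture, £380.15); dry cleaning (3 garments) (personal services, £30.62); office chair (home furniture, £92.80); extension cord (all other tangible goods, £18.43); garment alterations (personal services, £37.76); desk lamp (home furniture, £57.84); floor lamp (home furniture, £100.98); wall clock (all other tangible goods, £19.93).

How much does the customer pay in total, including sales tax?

Side table £98.46: home furniture, under £100.00 → 1% → £0.98
Picture frame (8x10) £21.74: all other tangible goods → 3.5% → £0.76
Area rug (5x8) £380.15: home furniture, £100.00 or more → 10.75% → £40.87
Dry cleaning (3 garments) £30.62: personal services → 7% → £2.14
Office chair £92.80: home furniture, under £100.00 → 1% → £0.93
Extension cord £18.43: all other tangible goods → 3.5% → £0.65
Garment alterations £37.76: personal services → 7% → £2.64
Desk lamp £57.84: home furniture, under £100.00 → 1% → £0.58
Floor lamp £100.98: home furniture, £100.00 or more → 10.75% → £10.86
Wall clock £19.93: all other tangible goods → 3.5% → £0.70
Subtotal = £858.71; tax = £61.11; total due = £919.82

£919.82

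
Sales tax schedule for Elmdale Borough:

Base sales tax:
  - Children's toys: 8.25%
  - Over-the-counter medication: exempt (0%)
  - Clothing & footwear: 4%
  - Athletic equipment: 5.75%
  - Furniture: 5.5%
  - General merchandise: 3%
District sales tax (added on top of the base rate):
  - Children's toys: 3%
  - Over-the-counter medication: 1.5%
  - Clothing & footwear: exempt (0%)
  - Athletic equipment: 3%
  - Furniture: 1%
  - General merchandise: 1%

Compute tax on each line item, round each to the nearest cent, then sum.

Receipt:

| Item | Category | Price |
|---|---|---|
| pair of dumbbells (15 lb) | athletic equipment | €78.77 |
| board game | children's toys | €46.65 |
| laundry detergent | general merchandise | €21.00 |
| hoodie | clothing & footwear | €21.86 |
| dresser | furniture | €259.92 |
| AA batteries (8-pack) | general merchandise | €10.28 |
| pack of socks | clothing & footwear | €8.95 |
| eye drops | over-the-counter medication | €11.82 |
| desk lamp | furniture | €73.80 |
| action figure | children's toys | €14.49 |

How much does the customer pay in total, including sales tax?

€585.66

Pair of dumbbells (15 lb) €78.77: athletic equipment → 5.75% + 3% district = 8.75% → €6.89
Board game €46.65: children's toys → 8.25% + 3% district = 11.25% → €5.25
Laundry detergent €21.00: general merchandise → 3% + 1% district = 4% → €0.84
Hoodie €21.86: clothing & footwear → 4% + 0% district = 4% → €0.87
Dresser €259.92: furniture → 5.5% + 1% district = 6.5% → €16.89
AA batteries (8-pack) €10.28: general merchandise → 3% + 1% district = 4% → €0.41
Pack of socks €8.95: clothing & footwear → 4% + 0% district = 4% → €0.36
Eye drops €11.82: over-the-counter medication → 0% + 1.5% district = 1.5% → €0.18
Desk lamp €73.80: furniture → 5.5% + 1% district = 6.5% → €4.80
Action figure €14.49: children's toys → 8.25% + 3% district = 11.25% → €1.63
Subtotal = €547.54; tax = €38.12; total due = €585.66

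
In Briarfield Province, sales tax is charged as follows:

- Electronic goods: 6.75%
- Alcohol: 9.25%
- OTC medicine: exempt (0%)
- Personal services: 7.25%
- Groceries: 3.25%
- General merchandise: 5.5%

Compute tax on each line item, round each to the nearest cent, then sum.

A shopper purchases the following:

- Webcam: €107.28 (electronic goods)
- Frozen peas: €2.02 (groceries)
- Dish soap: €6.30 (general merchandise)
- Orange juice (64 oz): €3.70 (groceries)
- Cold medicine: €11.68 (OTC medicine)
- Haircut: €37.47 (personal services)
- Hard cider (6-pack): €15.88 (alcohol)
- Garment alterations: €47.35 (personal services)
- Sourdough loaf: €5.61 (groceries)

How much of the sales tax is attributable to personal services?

Haircut €37.47: personal services → 7.25% → €2.72
Garment alterations €47.35: personal services → 7.25% → €3.43
Tax on personal services = €2.72 + €3.43 = €6.15

€6.15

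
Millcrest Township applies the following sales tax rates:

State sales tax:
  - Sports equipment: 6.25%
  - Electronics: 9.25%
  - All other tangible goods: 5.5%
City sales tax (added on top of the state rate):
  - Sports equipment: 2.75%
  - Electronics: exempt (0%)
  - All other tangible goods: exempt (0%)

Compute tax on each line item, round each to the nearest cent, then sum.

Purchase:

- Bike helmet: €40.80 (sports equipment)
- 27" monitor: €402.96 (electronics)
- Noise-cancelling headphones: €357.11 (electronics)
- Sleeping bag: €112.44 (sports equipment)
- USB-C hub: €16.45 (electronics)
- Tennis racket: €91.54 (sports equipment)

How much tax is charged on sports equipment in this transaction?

Bike helmet €40.80: sports equipment → 6.25% + 2.75% city = 9% → €3.67
Sleeping bag €112.44: sports equipment → 6.25% + 2.75% city = 9% → €10.12
Tennis racket €91.54: sports equipment → 6.25% + 2.75% city = 9% → €8.24
Tax on sports equipment = €3.67 + €10.12 + €8.24 = €22.03

€22.03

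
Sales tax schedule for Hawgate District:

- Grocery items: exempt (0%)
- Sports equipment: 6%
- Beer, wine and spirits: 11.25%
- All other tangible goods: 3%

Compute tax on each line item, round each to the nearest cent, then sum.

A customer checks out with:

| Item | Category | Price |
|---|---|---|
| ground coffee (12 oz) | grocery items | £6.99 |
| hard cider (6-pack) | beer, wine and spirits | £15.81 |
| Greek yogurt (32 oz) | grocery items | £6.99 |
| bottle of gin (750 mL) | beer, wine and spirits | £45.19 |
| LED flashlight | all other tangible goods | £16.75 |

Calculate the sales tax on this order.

Ground coffee (12 oz) £6.99: grocery items → 0% → £0.00
Hard cider (6-pack) £15.81: beer, wine and spirits → 11.25% → £1.78
Greek yogurt (32 oz) £6.99: grocery items → 0% → £0.00
Bottle of gin (750 mL) £45.19: beer, wine and spirits → 11.25% → £5.08
LED flashlight £16.75: all other tangible goods → 3% → £0.50
Total tax = £1.78 + £5.08 + £0.50 = £7.36

£7.36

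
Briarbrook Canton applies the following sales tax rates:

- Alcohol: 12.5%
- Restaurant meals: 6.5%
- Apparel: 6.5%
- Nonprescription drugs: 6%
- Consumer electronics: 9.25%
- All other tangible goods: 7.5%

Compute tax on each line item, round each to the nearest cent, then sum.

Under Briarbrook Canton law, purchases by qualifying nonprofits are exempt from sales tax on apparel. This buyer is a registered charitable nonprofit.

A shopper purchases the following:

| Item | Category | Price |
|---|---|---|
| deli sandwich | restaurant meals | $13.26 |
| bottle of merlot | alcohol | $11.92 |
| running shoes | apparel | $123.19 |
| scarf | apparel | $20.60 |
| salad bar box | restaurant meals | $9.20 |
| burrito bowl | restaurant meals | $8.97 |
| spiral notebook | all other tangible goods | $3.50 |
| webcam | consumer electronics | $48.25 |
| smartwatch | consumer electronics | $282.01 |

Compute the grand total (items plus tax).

Deli sandwich $13.26: restaurant meals → 6.5% → $0.86
Bottle of merlot $11.92: alcohol → 12.5% → $1.49
Running shoes $123.19: apparel, buyer-exempt → 0% → $0.00
Scarf $20.60: apparel, buyer-exempt → 0% → $0.00
Salad bar box $9.20: restaurant meals → 6.5% → $0.60
Burrito bowl $8.97: restaurant meals → 6.5% → $0.58
Spiral notebook $3.50: all other tangible goods → 7.5% → $0.26
Webcam $48.25: consumer electronics → 9.25% → $4.46
Smartwatch $282.01: consumer electronics → 9.25% → $26.09
Subtotal = $520.90; tax = $34.34; total due = $555.24

$555.24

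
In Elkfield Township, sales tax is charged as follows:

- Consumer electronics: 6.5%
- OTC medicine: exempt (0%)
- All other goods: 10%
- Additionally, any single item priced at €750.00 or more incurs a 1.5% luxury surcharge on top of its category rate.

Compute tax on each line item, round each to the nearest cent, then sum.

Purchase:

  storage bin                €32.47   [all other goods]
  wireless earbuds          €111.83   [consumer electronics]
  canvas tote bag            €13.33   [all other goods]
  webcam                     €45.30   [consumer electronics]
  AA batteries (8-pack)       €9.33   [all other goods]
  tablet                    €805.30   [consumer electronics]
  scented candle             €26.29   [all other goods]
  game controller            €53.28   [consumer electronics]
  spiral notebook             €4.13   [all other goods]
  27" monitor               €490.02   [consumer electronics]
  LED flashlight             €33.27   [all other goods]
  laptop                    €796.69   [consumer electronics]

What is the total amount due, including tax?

€2606.80

Storage bin €32.47: all other goods → 10% → €3.25
Wireless earbuds €111.83: consumer electronics → 6.5% → €7.27
Canvas tote bag €13.33: all other goods → 10% → €1.33
Webcam €45.30: consumer electronics → 6.5% → €2.94
AA batteries (8-pack) €9.33: all other goods → 10% → €0.93
Tablet €805.30: consumer electronics → 6.5% + 1.5% surcharge = 8% → €64.42
Scented candle €26.29: all other goods → 10% → €2.63
Game controller €53.28: consumer electronics → 6.5% → €3.46
Spiral notebook €4.13: all other goods → 10% → €0.41
27" monitor €490.02: consumer electronics → 6.5% → €31.85
LED flashlight €33.27: all other goods → 10% → €3.33
Laptop €796.69: consumer electronics → 6.5% + 1.5% surcharge = 8% → €63.74
Subtotal = €2421.24; tax = €185.56; total due = €2606.80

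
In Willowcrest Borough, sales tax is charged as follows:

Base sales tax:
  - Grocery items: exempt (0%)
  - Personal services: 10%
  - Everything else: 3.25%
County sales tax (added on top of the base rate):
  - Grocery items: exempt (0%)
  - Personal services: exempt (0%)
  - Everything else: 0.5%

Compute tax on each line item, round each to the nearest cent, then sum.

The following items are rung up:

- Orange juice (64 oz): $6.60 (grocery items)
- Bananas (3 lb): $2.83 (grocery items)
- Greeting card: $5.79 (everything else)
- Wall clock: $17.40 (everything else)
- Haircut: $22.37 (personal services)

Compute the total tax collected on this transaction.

Orange juice (64 oz) $6.60: grocery items → 0% + 0% county = 0% → $0.00
Bananas (3 lb) $2.83: grocery items → 0% + 0% county = 0% → $0.00
Greeting card $5.79: everything else → 3.25% + 0.5% county = 3.75% → $0.22
Wall clock $17.40: everything else → 3.25% + 0.5% county = 3.75% → $0.65
Haircut $22.37: personal services → 10% + 0% county = 10% → $2.24
Total tax = $0.22 + $0.65 + $2.24 = $3.11

$3.11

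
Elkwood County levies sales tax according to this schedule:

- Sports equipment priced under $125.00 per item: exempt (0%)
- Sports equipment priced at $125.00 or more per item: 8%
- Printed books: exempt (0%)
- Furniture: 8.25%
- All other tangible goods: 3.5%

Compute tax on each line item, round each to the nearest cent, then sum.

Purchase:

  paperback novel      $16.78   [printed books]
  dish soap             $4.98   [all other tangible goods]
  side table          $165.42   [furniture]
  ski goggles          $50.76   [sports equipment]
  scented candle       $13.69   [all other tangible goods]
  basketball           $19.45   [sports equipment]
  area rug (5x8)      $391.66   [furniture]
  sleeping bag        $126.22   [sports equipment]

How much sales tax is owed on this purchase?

Paperback novel $16.78: printed books → 0% → $0.00
Dish soap $4.98: all other tangible goods → 3.5% → $0.17
Side table $165.42: furniture → 8.25% → $13.65
Ski goggles $50.76: sports equipment, under $125.00 → 0% → $0.00
Scented candle $13.69: all other tangible goods → 3.5% → $0.48
Basketball $19.45: sports equipment, under $125.00 → 0% → $0.00
Area rug (5x8) $391.66: furniture → 8.25% → $32.31
Sleeping bag $126.22: sports equipment, $125.00 or more → 8% → $10.10
Total tax = $0.17 + $13.65 + $0.48 + $32.31 + $10.10 = $56.71

$56.71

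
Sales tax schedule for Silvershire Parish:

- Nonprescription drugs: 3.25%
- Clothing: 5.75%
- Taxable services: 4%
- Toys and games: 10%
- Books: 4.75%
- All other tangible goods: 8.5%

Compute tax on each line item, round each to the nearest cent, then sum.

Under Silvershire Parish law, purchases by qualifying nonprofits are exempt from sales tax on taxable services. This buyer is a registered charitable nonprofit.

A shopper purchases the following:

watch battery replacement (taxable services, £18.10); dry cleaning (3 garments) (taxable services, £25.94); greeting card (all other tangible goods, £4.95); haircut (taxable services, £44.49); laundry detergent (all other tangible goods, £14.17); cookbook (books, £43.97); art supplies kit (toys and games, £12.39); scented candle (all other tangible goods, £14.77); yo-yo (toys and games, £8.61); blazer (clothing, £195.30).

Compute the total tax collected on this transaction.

Watch battery replacement £18.10: taxable services, buyer-exempt → 0% → £0.00
Dry cleaning (3 garments) £25.94: taxable services, buyer-exempt → 0% → £0.00
Greeting card £4.95: all other tangible goods → 8.5% → £0.42
Haircut £44.49: taxable services, buyer-exempt → 0% → £0.00
Laundry detergent £14.17: all other tangible goods → 8.5% → £1.20
Cookbook £43.97: books → 4.75% → £2.09
Art supplies kit £12.39: toys and games → 10% → £1.24
Scented candle £14.77: all other tangible goods → 8.5% → £1.26
Yo-yo £8.61: toys and games → 10% → £0.86
Blazer £195.30: clothing → 5.75% → £11.23
Total tax = £0.42 + £1.20 + £2.09 + £1.24 + £1.26 + £0.86 + £11.23 = £18.30

£18.30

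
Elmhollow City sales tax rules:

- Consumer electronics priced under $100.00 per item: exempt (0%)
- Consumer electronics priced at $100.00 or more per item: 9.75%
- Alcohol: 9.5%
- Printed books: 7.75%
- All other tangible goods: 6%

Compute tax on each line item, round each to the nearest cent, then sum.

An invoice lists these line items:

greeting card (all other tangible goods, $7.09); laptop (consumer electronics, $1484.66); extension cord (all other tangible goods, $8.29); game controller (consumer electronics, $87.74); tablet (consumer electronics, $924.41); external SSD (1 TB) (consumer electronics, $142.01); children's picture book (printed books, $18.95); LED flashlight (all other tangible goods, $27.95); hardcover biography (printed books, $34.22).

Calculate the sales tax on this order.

Greeting card $7.09: all other tangible goods → 6% → $0.43
Laptop $1484.66: consumer electronics, $100.00 or more → 9.75% → $144.75
Extension cord $8.29: all other tangible goods → 6% → $0.50
Game controller $87.74: consumer electronics, under $100.00 → 0% → $0.00
Tablet $924.41: consumer electronics, $100.00 or more → 9.75% → $90.13
External SSD (1 TB) $142.01: consumer electronics, $100.00 or more → 9.75% → $13.85
Children's picture book $18.95: printed books → 7.75% → $1.47
LED flashlight $27.95: all other tangible goods → 6% → $1.68
Hardcover biography $34.22: printed books → 7.75% → $2.65
Total tax = $0.43 + $144.75 + $0.50 + $90.13 + $13.85 + $1.47 + $1.68 + $2.65 = $255.46

$255.46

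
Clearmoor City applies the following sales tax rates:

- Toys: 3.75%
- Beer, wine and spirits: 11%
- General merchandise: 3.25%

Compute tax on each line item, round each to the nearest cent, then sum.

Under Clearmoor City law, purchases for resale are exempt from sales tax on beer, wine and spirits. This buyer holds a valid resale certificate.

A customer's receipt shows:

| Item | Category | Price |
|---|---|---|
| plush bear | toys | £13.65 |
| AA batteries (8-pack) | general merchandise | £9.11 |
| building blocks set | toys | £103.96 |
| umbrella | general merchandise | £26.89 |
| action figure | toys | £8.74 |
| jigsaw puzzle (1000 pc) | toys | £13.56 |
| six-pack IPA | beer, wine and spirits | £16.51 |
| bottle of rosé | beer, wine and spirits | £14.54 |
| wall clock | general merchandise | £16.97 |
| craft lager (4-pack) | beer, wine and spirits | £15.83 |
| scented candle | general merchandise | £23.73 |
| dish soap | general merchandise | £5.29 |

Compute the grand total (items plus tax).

Plush bear £13.65: toys → 3.75% → £0.51
AA batteries (8-pack) £9.11: general merchandise → 3.25% → £0.30
Building blocks set £103.96: toys → 3.75% → £3.90
Umbrella £26.89: general merchandise → 3.25% → £0.87
Action figure £8.74: toys → 3.75% → £0.33
Jigsaw puzzle (1000 pc) £13.56: toys → 3.75% → £0.51
Six-pack IPA £16.51: beer, wine and spirits, buyer-exempt → 0% → £0.00
Bottle of rosé £14.54: beer, wine and spirits, buyer-exempt → 0% → £0.00
Wall clock £16.97: general merchandise → 3.25% → £0.55
Craft lager (4-pack) £15.83: beer, wine and spirits, buyer-exempt → 0% → £0.00
Scented candle £23.73: general merchandise → 3.25% → £0.77
Dish soap £5.29: general merchandise → 3.25% → £0.17
Subtotal = £268.78; tax = £7.91; total due = £276.69

£276.69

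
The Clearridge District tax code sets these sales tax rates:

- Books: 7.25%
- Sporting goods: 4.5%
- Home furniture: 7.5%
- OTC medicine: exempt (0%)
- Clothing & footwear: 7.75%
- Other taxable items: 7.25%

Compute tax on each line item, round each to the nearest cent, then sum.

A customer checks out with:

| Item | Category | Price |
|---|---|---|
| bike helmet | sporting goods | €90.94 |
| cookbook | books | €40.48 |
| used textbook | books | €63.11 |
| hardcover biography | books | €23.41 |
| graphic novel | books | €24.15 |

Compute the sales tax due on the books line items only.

€10.96

Cookbook €40.48: books → 7.25% → €2.93
Used textbook €63.11: books → 7.25% → €4.58
Hardcover biography €23.41: books → 7.25% → €1.70
Graphic novel €24.15: books → 7.25% → €1.75
Tax on books = €2.93 + €4.58 + €1.70 + €1.75 = €10.96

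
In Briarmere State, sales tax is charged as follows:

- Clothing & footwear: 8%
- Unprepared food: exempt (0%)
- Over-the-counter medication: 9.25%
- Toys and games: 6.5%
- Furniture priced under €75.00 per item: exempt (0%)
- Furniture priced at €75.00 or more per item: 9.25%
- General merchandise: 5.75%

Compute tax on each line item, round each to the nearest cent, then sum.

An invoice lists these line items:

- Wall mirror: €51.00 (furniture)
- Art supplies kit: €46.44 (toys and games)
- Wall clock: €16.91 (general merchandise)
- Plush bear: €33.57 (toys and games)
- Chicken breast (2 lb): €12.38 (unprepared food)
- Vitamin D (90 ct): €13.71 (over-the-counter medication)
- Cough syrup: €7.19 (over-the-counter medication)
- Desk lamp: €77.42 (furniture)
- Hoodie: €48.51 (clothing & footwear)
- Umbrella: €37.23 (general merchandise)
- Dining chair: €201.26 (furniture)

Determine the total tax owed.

€39.91

Wall mirror €51.00: furniture, under €75.00 → 0% → €0.00
Art supplies kit €46.44: toys and games → 6.5% → €3.02
Wall clock €16.91: general merchandise → 5.75% → €0.97
Plush bear €33.57: toys and games → 6.5% → €2.18
Chicken breast (2 lb) €12.38: unprepared food → 0% → €0.00
Vitamin D (90 ct) €13.71: over-the-counter medication → 9.25% → €1.27
Cough syrup €7.19: over-the-counter medication → 9.25% → €0.67
Desk lamp €77.42: furniture, €75.00 or more → 9.25% → €7.16
Hoodie €48.51: clothing & footwear → 8% → €3.88
Umbrella €37.23: general merchandise → 5.75% → €2.14
Dining chair €201.26: furniture, €75.00 or more → 9.25% → €18.62
Total tax = €3.02 + €0.97 + €2.18 + €1.27 + €0.67 + €7.16 + €3.88 + €2.14 + €18.62 = €39.91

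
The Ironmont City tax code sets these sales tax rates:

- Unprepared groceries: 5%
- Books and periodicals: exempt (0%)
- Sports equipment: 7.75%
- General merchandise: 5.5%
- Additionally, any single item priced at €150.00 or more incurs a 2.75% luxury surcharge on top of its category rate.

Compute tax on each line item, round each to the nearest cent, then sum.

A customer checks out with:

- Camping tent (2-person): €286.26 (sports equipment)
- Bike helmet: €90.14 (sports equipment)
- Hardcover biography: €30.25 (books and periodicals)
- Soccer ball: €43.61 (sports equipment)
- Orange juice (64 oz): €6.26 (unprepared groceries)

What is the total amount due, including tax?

€497.26

Camping tent (2-person) €286.26: sports equipment → 7.75% + 2.75% surcharge = 10.5% → €30.06
Bike helmet €90.14: sports equipment → 7.75% → €6.99
Hardcover biography €30.25: books and periodicals → 0% → €0.00
Soccer ball €43.61: sports equipment → 7.75% → €3.38
Orange juice (64 oz) €6.26: unprepared groceries → 5% → €0.31
Subtotal = €456.52; tax = €40.74; total due = €497.26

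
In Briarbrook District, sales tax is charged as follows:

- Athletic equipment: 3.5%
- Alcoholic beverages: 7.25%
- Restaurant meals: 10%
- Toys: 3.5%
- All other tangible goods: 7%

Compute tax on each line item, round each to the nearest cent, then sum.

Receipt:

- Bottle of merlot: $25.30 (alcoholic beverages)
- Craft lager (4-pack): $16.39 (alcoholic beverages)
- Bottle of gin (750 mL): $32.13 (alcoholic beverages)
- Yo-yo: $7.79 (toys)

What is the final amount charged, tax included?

$87.23

Bottle of merlot $25.30: alcoholic beverages → 7.25% → $1.83
Craft lager (4-pack) $16.39: alcoholic beverages → 7.25% → $1.19
Bottle of gin (750 mL) $32.13: alcoholic beverages → 7.25% → $2.33
Yo-yo $7.79: toys → 3.5% → $0.27
Subtotal = $81.61; tax = $5.62; total due = $87.23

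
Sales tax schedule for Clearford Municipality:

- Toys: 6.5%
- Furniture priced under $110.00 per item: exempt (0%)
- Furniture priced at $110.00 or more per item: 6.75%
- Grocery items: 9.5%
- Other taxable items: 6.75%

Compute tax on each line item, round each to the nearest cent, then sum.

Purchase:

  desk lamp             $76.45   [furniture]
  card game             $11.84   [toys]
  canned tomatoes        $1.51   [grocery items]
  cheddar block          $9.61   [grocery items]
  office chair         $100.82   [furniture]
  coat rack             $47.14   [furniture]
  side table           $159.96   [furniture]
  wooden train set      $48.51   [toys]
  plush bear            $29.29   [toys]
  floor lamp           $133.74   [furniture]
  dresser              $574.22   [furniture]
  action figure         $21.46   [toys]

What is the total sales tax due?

$66.85

Desk lamp $76.45: furniture, under $110.00 → 0% → $0.00
Card game $11.84: toys → 6.5% → $0.77
Canned tomatoes $1.51: grocery items → 9.5% → $0.14
Cheddar block $9.61: grocery items → 9.5% → $0.91
Office chair $100.82: furniture, under $110.00 → 0% → $0.00
Coat rack $47.14: furniture, under $110.00 → 0% → $0.00
Side table $159.96: furniture, $110.00 or more → 6.75% → $10.80
Wooden train set $48.51: toys → 6.5% → $3.15
Plush bear $29.29: toys → 6.5% → $1.90
Floor lamp $133.74: furniture, $110.00 or more → 6.75% → $9.03
Dresser $574.22: furniture, $110.00 or more → 6.75% → $38.76
Action figure $21.46: toys → 6.5% → $1.39
Total tax = $0.77 + $0.14 + $0.91 + $10.80 + $3.15 + $1.90 + $9.03 + $38.76 + $1.39 = $66.85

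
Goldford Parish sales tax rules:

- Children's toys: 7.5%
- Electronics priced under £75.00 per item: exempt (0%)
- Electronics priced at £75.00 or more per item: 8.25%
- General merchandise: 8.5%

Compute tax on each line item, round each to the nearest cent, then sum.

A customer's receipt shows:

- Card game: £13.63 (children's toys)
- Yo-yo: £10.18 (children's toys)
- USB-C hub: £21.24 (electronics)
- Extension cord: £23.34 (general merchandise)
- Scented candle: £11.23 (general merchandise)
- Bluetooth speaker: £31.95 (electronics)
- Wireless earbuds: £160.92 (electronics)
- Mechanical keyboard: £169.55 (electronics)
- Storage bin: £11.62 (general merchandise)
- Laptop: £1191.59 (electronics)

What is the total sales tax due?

£131.28

Card game £13.63: children's toys → 7.5% → £1.02
Yo-yo £10.18: children's toys → 7.5% → £0.76
USB-C hub £21.24: electronics, under £75.00 → 0% → £0.00
Extension cord £23.34: general merchandise → 8.5% → £1.98
Scented candle £11.23: general merchandise → 8.5% → £0.95
Bluetooth speaker £31.95: electronics, under £75.00 → 0% → £0.00
Wireless earbuds £160.92: electronics, £75.00 or more → 8.25% → £13.28
Mechanical keyboard £169.55: electronics, £75.00 or more → 8.25% → £13.99
Storage bin £11.62: general merchandise → 8.5% → £0.99
Laptop £1191.59: electronics, £75.00 or more → 8.25% → £98.31
Total tax = £1.02 + £0.76 + £1.98 + £0.95 + £13.28 + £13.99 + £0.99 + £98.31 = £131.28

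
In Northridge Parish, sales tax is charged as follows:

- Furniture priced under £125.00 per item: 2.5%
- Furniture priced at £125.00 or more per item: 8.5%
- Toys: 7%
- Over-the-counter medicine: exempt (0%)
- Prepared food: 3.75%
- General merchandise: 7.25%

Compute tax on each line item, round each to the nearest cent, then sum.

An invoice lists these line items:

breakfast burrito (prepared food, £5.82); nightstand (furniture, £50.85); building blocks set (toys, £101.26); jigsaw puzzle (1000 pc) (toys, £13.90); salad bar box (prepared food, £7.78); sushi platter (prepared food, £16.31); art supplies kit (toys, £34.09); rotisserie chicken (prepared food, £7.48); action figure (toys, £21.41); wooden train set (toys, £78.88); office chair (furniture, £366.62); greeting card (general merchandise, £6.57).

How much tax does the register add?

Breakfast burrito £5.82: prepared food → 3.75% → £0.22
Nightstand £50.85: furniture, under £125.00 → 2.5% → £1.27
Building blocks set £101.26: toys → 7% → £7.09
Jigsaw puzzle (1000 pc) £13.90: toys → 7% → £0.97
Salad bar box £7.78: prepared food → 3.75% → £0.29
Sushi platter £16.31: prepared food → 3.75% → £0.61
Art supplies kit £34.09: toys → 7% → £2.39
Rotisserie chicken £7.48: prepared food → 3.75% → £0.28
Action figure £21.41: toys → 7% → £1.50
Wooden train set £78.88: toys → 7% → £5.52
Office chair £366.62: furniture, £125.00 or more → 8.5% → £31.16
Greeting card £6.57: general merchandise → 7.25% → £0.48
Total tax = £0.22 + £1.27 + £7.09 + £0.97 + £0.29 + £0.61 + £2.39 + £0.28 + £1.50 + £5.52 + £31.16 + £0.48 = £51.78

£51.78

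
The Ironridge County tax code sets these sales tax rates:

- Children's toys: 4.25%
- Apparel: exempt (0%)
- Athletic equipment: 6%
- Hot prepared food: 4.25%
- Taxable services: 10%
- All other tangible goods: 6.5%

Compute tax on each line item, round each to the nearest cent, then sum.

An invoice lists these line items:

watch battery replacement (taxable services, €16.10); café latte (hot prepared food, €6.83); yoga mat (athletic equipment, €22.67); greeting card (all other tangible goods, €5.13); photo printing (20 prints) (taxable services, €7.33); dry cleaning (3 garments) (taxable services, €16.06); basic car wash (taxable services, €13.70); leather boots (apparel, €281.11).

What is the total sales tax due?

Watch battery replacement €16.10: taxable services → 10% → €1.61
Café latte €6.83: hot prepared food → 4.25% → €0.29
Yoga mat €22.67: athletic equipment → 6% → €1.36
Greeting card €5.13: all other tangible goods → 6.5% → €0.33
Photo printing (20 prints) €7.33: taxable services → 10% → €0.73
Dry cleaning (3 garments) €16.06: taxable services → 10% → €1.61
Basic car wash €13.70: taxable services → 10% → €1.37
Leather boots €281.11: apparel → 0% → €0.00
Total tax = €1.61 + €0.29 + €1.36 + €0.33 + €0.73 + €1.61 + €1.37 = €7.30

€7.30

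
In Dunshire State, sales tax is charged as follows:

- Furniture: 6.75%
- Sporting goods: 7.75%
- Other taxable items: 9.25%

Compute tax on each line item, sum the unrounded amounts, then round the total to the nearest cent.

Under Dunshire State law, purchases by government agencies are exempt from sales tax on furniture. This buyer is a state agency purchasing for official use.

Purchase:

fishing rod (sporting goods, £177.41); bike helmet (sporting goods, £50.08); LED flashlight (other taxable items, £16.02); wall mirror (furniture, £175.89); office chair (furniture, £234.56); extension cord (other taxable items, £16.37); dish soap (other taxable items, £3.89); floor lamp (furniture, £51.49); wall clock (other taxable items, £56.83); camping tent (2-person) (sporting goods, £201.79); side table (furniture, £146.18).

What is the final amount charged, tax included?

Fishing rod £177.41: sporting goods → 7.75% → £13.749275
Bike helmet £50.08: sporting goods → 7.75% → £3.8812
LED flashlight £16.02: other taxable items → 9.25% → £1.48185
Wall mirror £175.89: furniture, buyer-exempt → 0% → £0.00
Office chair £234.56: furniture, buyer-exempt → 0% → £0.00
Extension cord £16.37: other taxable items → 9.25% → £1.514225
Dish soap £3.89: other taxable items → 9.25% → £0.359825
Floor lamp £51.49: furniture, buyer-exempt → 0% → £0.00
Wall clock £56.83: other taxable items → 9.25% → £5.256775
Camping tent (2-person) £201.79: sporting goods → 7.75% → £15.638725
Side table £146.18: furniture, buyer-exempt → 0% → £0.00
Subtotal = £1130.51; unrounded tax = £41.881875 → £41.88; total due = £1172.39

£1172.39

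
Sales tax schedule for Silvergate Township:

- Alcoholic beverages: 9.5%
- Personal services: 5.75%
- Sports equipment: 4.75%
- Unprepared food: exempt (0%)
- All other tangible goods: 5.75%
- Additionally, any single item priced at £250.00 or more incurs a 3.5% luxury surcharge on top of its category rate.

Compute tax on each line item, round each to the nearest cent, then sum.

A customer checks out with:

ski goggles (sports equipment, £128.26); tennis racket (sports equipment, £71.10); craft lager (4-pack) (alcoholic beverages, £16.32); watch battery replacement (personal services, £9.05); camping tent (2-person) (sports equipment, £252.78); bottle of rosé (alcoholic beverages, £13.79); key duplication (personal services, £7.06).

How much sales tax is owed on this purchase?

Ski goggles £128.26: sports equipment → 4.75% → £6.09
Tennis racket £71.10: sports equipment → 4.75% → £3.38
Craft lager (4-pack) £16.32: alcoholic beverages → 9.5% → £1.55
Watch battery replacement £9.05: personal services → 5.75% → £0.52
Camping tent (2-person) £252.78: sports equipment → 4.75% + 3.5% surcharge = 8.25% → £20.85
Bottle of rosé £13.79: alcoholic beverages → 9.5% → £1.31
Key duplication £7.06: personal services → 5.75% → £0.41
Total tax = £6.09 + £3.38 + £1.55 + £0.52 + £20.85 + £1.31 + £0.41 = £34.11

£34.11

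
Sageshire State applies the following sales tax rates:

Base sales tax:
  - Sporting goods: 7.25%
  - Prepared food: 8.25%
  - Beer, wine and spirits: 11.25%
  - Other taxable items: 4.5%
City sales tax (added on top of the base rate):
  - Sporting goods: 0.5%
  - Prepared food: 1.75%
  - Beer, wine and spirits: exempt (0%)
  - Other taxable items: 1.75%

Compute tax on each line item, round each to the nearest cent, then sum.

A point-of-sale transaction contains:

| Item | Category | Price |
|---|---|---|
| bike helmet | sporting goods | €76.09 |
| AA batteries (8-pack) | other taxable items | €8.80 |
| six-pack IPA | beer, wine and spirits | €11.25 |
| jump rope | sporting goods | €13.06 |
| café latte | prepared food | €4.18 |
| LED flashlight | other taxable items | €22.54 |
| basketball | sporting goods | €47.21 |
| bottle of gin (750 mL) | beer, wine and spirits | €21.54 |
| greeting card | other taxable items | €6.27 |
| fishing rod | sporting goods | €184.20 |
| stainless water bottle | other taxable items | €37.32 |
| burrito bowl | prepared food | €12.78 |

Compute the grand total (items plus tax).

€480.16

Bike helmet €76.09: sporting goods → 7.25% + 0.5% city = 7.75% → €5.90
AA batteries (8-pack) €8.80: other taxable items → 4.5% + 1.75% city = 6.25% → €0.55
Six-pack IPA €11.25: beer, wine and spirits → 11.25% + 0% city = 11.25% → €1.27
Jump rope €13.06: sporting goods → 7.25% + 0.5% city = 7.75% → €1.01
Café latte €4.18: prepared food → 8.25% + 1.75% city = 10% → €0.42
LED flashlight €22.54: other taxable items → 4.5% + 1.75% city = 6.25% → €1.41
Basketball €47.21: sporting goods → 7.25% + 0.5% city = 7.75% → €3.66
Bottle of gin (750 mL) €21.54: beer, wine and spirits → 11.25% + 0% city = 11.25% → €2.42
Greeting card €6.27: other taxable items → 4.5% + 1.75% city = 6.25% → €0.39
Fishing rod €184.20: sporting goods → 7.25% + 0.5% city = 7.75% → €14.28
Stainless water bottle €37.32: other taxable items → 4.5% + 1.75% city = 6.25% → €2.33
Burrito bowl €12.78: prepared food → 8.25% + 1.75% city = 10% → €1.28
Subtotal = €445.24; tax = €34.92; total due = €480.16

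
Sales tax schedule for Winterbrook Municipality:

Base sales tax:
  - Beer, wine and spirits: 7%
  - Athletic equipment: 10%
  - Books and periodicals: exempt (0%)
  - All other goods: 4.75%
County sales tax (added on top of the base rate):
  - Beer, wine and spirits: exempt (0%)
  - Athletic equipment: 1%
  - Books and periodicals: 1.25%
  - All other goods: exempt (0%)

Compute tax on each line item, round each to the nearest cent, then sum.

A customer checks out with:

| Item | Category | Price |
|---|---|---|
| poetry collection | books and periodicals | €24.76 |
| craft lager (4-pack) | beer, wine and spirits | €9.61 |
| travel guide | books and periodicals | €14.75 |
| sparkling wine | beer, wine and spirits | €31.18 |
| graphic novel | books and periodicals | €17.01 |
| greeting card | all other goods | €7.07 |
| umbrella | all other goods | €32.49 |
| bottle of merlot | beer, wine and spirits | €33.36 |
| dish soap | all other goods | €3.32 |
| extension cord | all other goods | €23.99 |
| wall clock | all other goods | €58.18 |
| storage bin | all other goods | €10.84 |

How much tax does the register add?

Poetry collection €24.76: books and periodicals → 0% + 1.25% county = 1.25% → €0.31
Craft lager (4-pack) €9.61: beer, wine and spirits → 7% + 0% county = 7% → €0.67
Travel guide €14.75: books and periodicals → 0% + 1.25% county = 1.25% → €0.18
Sparkling wine €31.18: beer, wine and spirits → 7% + 0% county = 7% → €2.18
Graphic novel €17.01: books and periodicals → 0% + 1.25% county = 1.25% → €0.21
Greeting card €7.07: all other goods → 4.75% + 0% county = 4.75% → €0.34
Umbrella €32.49: all other goods → 4.75% + 0% county = 4.75% → €1.54
Bottle of merlot €33.36: beer, wine and spirits → 7% + 0% county = 7% → €2.34
Dish soap €3.32: all other goods → 4.75% + 0% county = 4.75% → €0.16
Extension cord €23.99: all other goods → 4.75% + 0% county = 4.75% → €1.14
Wall clock €58.18: all other goods → 4.75% + 0% county = 4.75% → €2.76
Storage bin €10.84: all other goods → 4.75% + 0% county = 4.75% → €0.51
Total tax = €0.31 + €0.67 + €0.18 + €2.18 + €0.21 + €0.34 + €1.54 + €2.34 + €0.16 + €1.14 + €2.76 + €0.51 = €12.34

€12.34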